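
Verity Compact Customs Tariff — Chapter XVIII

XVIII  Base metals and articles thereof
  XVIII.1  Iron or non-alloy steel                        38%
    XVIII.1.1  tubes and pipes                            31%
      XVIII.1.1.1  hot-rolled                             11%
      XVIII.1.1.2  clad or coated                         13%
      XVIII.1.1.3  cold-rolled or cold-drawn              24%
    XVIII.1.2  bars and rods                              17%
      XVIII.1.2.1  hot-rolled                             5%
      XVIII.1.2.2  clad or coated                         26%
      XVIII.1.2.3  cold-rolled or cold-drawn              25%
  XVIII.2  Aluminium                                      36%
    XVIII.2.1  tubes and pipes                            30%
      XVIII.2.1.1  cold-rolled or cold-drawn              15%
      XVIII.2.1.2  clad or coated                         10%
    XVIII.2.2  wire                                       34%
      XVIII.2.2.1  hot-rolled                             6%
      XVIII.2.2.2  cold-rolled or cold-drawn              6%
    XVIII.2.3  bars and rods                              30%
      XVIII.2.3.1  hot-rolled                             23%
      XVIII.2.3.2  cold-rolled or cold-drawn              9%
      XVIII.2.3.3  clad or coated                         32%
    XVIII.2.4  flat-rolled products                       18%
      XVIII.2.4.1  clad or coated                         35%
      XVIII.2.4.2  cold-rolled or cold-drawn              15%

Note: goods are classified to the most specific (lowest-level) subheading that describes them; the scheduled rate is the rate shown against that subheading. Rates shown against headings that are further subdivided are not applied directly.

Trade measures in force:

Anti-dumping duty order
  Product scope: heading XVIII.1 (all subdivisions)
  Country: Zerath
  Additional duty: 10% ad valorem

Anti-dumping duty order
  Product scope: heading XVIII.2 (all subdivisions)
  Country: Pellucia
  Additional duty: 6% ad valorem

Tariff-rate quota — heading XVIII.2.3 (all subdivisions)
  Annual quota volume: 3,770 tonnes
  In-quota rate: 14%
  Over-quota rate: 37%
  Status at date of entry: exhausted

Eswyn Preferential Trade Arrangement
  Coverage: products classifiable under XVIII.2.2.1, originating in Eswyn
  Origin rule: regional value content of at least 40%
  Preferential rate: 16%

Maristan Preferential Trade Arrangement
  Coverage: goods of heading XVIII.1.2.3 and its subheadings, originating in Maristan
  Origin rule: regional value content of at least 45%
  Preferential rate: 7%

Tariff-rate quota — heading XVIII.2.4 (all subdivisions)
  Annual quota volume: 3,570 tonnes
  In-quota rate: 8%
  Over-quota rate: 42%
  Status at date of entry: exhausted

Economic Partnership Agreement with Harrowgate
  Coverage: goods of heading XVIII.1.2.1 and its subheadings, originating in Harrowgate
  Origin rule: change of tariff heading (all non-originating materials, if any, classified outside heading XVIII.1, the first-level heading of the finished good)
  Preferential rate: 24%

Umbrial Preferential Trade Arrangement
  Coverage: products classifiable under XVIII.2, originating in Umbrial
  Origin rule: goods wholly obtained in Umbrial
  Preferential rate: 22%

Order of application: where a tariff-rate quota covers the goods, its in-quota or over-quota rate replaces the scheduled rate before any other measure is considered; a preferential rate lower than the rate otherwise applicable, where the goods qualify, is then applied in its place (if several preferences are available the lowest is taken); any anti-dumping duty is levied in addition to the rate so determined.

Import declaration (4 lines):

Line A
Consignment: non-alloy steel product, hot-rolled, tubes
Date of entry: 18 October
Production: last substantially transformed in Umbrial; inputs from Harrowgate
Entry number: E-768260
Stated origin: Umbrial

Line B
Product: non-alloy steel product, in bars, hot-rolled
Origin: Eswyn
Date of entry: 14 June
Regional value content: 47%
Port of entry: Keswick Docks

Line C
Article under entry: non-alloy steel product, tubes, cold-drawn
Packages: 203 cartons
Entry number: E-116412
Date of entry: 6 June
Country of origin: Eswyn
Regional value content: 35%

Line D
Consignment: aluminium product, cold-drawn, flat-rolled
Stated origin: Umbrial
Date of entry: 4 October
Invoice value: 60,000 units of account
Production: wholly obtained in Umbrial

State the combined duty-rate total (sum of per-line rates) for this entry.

62%

Line A: non-alloy steel → XVIII.1; tubes → XVIII.1.1; hot-rolled → XVIII.1.1.1. Scheduled 11%. Umbrial agreement on XVIII.2: XVIII.1.1.1 not covered. → 11%.
Line B: non-alloy steel → XVIII.1; in bars → XVIII.1.2; hot-rolled → XVIII.1.2.1. Scheduled 5%. Eswyn agreement on XVIII.2.2.1: XVIII.1.2.1 not covered. → 5%.
Line C: non-alloy steel → XVIII.1; tubes → XVIII.1.1; cold-drawn → XVIII.1.1.3. Scheduled 24%. Eswyn agreement on XVIII.2.2.1: XVIII.1.1.3 not covered. → 24%.
Line D: aluminium → XVIII.2; flat-rolled → XVIII.2.4; cold-drawn → XVIII.2.4.2. Scheduled 15%. quota on XVIII.2.4 exhausted → over-quota 42%; Umbrial agreement on XVIII.2: wholly obtained → 22% available; preferential 22%. → 22%.
Sum: 11% + 5% + 24% + 22% = 62%.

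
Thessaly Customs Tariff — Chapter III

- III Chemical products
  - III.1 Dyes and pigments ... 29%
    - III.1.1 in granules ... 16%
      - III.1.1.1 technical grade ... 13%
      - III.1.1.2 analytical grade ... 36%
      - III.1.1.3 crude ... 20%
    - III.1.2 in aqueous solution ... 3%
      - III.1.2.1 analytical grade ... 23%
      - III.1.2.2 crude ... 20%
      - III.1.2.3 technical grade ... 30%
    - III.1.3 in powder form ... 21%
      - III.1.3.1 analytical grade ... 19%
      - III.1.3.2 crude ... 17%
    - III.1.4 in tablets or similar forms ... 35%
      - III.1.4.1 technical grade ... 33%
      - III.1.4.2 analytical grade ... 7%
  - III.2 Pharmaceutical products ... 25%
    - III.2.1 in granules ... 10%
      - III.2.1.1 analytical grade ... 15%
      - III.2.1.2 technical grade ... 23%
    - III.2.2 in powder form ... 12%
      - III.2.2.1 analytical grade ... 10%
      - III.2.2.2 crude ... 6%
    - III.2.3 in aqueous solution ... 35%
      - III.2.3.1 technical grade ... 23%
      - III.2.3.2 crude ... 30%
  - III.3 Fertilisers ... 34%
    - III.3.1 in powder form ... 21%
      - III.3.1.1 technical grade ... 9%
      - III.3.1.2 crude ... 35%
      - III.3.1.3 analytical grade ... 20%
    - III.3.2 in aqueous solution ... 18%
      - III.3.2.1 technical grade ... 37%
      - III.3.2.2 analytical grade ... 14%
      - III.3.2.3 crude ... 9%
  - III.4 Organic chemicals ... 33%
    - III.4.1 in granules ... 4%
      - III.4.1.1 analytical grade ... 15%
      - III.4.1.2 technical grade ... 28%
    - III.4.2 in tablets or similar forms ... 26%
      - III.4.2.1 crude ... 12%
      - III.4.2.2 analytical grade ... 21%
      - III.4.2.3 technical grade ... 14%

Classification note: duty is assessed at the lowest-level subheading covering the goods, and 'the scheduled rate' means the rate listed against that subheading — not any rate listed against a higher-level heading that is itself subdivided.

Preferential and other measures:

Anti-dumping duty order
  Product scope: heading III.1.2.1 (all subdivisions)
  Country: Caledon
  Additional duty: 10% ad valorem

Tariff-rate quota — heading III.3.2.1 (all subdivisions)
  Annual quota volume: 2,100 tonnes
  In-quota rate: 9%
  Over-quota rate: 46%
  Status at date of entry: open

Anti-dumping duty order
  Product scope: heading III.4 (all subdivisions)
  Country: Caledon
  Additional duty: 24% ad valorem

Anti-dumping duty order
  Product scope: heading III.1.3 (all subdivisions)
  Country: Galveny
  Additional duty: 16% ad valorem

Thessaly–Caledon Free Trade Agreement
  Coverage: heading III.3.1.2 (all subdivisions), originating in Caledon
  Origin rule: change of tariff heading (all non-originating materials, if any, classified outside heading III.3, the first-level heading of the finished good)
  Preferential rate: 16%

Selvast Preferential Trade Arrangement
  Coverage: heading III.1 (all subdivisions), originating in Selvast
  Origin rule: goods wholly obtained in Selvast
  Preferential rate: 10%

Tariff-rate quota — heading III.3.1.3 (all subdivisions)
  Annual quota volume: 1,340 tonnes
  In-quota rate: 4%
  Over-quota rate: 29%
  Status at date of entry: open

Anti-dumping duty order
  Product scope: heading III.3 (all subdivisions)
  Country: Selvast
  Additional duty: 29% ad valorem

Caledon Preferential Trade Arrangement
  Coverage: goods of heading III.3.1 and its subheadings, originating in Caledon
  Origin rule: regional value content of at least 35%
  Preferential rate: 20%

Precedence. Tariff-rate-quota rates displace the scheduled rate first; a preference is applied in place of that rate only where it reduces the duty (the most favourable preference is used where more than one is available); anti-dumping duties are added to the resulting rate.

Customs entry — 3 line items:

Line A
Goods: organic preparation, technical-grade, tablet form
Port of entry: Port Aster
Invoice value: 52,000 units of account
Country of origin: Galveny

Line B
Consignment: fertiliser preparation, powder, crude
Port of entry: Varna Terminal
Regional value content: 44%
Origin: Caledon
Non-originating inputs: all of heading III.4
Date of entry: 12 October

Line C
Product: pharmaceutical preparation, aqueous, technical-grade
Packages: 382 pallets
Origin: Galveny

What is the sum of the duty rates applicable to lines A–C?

Line A: organic → III.4; tablet form → III.4.2; technical-grade → III.4.2.3. Scheduled 14%. No special measure applies. → 14%.
Line B: fertiliser → III.3; powder → III.3.1; crude → III.3.1.2. Scheduled 35%. Caledon agreement on III.3.1.2: CTH met → 16% available; Caledon agreement on III.3.1: RVC ≥ 35% → 20% available; preferential 16%. → 16%.
Line C: pharmaceutical → III.2; aqueous → III.2.3; technical-grade → III.2.3.1. Scheduled 23%. No special measure applies. → 23%.
Sum: 14% + 16% + 23% = 53%.

53%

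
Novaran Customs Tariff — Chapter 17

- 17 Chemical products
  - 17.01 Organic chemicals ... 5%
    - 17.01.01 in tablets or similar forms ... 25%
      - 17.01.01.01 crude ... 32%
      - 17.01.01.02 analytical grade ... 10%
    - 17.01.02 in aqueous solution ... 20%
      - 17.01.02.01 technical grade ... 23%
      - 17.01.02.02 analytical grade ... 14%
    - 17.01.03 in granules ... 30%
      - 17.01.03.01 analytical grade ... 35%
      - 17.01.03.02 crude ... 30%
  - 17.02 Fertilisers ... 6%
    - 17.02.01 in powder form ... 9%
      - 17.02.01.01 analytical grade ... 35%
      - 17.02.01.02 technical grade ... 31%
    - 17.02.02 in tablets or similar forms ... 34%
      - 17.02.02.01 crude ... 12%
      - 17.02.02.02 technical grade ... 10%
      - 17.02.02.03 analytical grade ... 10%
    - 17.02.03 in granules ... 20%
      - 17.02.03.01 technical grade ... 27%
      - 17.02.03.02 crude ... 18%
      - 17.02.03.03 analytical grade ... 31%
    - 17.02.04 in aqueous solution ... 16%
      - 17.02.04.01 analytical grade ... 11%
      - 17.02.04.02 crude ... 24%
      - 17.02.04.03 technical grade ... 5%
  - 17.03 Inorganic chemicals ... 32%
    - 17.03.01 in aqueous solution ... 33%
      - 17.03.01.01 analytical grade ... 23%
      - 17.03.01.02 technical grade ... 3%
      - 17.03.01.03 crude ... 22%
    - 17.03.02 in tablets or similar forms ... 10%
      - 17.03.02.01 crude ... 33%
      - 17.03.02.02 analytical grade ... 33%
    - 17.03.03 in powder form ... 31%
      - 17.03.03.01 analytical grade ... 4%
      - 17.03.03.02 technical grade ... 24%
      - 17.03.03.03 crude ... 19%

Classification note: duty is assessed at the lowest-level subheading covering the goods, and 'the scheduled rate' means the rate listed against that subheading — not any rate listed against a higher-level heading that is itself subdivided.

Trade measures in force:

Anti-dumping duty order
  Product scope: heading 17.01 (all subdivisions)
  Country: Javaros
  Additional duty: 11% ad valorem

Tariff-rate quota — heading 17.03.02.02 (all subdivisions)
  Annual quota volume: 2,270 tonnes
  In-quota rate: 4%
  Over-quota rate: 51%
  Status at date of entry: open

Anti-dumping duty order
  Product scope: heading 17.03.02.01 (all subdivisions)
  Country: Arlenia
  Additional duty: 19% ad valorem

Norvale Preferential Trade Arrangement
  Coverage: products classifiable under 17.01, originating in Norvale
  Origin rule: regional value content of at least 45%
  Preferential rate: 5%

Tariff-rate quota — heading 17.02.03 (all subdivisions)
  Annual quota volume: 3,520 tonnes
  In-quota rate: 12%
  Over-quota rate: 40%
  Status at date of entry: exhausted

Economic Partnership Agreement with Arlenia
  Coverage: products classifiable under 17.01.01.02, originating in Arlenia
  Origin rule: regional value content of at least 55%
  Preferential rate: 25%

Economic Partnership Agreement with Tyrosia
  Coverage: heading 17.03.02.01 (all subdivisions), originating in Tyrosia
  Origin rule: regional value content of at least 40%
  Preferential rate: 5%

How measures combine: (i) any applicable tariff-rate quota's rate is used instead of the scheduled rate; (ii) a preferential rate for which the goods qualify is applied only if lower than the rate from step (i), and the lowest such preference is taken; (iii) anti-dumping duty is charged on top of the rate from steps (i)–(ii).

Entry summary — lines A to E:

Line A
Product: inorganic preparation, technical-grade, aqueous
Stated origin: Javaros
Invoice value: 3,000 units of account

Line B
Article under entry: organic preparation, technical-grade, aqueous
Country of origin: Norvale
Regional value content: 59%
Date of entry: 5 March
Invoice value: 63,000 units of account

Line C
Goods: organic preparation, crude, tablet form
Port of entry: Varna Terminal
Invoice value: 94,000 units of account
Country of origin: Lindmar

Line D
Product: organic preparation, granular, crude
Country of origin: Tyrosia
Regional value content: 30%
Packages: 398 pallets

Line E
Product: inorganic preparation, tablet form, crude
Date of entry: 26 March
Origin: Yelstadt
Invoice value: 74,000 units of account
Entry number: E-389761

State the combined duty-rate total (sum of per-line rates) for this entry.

103%

Line A: inorganic → 17.03; aqueous → 17.03.01; technical-grade → 17.03.01.02. Scheduled 3%. No special measure applies. → 3%.
Line B: organic → 17.01; aqueous → 17.01.02; technical-grade → 17.01.02.01. Scheduled 23%. Norvale agreement on 17.01: RVC ≥ 45% → 5% available; preferential 5%. → 5%.
Line C: organic → 17.01; tablet form → 17.01.01; crude → 17.01.01.01. Scheduled 32%. No special measure applies. → 32%.
Line D: organic → 17.01; granular → 17.01.03; crude → 17.01.03.02. Scheduled 30%. Tyrosia agreement on 17.03.02.01: 17.01.03.02 not covered. → 30%.
Line E: inorganic → 17.03; tablet form → 17.03.02; crude → 17.03.02.01. Scheduled 33%. No special measure applies. → 33%.
Sum: 3% + 5% + 32% + 30% + 33% = 103%.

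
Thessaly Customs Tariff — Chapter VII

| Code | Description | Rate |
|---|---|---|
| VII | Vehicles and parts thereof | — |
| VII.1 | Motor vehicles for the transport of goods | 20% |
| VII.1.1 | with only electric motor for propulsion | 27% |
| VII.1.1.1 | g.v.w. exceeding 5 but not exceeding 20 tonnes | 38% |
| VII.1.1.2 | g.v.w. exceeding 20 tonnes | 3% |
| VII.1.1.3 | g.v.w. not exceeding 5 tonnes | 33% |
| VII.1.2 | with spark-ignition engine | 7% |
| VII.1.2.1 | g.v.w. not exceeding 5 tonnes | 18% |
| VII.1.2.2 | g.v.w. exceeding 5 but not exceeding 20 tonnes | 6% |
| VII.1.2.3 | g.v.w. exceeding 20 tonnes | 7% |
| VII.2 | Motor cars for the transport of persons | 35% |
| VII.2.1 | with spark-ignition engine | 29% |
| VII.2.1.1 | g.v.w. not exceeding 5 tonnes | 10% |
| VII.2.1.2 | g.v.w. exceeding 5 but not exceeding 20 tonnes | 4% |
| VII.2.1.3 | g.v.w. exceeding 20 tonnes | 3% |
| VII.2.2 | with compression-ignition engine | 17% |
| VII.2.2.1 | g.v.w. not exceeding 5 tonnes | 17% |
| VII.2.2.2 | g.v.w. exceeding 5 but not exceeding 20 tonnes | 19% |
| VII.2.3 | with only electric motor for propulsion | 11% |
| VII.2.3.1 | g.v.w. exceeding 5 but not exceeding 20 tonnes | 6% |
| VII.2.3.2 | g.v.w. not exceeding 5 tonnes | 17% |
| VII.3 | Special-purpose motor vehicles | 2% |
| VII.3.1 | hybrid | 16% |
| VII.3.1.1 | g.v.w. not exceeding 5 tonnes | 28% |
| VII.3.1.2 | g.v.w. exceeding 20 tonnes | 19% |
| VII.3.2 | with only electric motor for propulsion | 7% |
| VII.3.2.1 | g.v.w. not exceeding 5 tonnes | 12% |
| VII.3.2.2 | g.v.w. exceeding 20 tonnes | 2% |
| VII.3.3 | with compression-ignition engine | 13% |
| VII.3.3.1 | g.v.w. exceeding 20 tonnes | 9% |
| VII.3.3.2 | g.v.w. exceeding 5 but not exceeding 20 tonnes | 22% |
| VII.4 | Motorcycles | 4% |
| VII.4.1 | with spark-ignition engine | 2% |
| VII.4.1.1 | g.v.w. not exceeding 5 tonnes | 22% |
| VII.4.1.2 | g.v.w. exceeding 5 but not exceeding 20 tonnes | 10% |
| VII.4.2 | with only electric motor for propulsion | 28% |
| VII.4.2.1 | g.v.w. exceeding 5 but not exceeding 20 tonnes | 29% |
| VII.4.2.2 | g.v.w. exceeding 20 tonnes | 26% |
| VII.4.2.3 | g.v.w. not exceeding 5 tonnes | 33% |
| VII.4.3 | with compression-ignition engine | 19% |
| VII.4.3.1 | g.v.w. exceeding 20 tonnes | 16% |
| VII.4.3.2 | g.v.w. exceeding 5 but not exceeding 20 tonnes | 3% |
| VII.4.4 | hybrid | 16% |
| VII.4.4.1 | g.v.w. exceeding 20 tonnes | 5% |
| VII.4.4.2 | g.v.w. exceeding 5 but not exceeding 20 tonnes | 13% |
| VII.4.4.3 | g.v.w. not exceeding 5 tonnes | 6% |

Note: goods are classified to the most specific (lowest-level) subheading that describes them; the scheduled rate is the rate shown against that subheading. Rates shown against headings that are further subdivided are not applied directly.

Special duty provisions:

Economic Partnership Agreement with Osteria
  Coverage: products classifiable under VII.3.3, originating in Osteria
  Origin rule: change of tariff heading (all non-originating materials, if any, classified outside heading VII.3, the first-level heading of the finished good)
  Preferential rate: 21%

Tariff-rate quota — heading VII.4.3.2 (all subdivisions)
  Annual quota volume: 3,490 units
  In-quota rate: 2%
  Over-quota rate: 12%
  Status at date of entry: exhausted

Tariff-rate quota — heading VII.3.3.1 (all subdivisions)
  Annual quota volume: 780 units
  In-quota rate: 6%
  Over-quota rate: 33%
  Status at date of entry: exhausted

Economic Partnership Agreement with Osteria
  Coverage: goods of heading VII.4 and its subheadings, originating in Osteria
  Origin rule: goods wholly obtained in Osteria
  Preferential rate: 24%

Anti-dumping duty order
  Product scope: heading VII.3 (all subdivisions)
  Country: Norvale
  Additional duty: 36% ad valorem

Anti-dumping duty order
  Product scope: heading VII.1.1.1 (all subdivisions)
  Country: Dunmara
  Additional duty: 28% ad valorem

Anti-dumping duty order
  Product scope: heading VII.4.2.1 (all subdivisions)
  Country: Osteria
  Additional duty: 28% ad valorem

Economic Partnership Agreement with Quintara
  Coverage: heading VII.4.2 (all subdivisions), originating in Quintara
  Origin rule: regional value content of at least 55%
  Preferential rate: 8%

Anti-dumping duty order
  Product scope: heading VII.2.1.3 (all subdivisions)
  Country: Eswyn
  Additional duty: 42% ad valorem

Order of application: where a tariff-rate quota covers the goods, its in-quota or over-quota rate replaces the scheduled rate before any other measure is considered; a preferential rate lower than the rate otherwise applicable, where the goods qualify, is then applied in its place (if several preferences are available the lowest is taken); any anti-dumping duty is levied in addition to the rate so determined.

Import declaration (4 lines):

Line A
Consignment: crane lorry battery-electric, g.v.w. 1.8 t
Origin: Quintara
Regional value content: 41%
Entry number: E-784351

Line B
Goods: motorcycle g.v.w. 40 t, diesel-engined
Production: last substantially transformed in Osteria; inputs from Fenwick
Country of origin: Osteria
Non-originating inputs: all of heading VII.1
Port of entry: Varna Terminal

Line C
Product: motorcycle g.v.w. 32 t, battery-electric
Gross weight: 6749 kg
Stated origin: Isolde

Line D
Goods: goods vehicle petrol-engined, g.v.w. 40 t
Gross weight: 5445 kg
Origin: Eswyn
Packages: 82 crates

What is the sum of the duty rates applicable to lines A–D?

61%

Line A: crane lorry → VII.3; battery-electric → VII.3.2; g.v.w. 1.8 t → VII.3.2.1. Scheduled 12%. Quintara agreement on VII.4.2: VII.3.2.1 not covered. → 12%.
Line B: motorcycle → VII.4; diesel-engined → VII.4.3; g.v.w. 40 t → VII.4.3.1. Scheduled 16%. Osteria agreement on VII.3.3: VII.4.3.1 not covered; Osteria agreement on VII.4: not wholly obtained. → 16%.
Line C: motorcycle → VII.4; battery-electric → VII.4.2; g.v.w. 32 t → VII.4.2.2. Scheduled 26%. No special measure applies. → 26%.
Line D: goods vehicle → VII.1; petrol-engined → VII.1.2; g.v.w. 40 t → VII.1.2.3. Scheduled 7%. No special measure applies. → 7%.
Sum: 12% + 16% + 26% + 7% = 61%.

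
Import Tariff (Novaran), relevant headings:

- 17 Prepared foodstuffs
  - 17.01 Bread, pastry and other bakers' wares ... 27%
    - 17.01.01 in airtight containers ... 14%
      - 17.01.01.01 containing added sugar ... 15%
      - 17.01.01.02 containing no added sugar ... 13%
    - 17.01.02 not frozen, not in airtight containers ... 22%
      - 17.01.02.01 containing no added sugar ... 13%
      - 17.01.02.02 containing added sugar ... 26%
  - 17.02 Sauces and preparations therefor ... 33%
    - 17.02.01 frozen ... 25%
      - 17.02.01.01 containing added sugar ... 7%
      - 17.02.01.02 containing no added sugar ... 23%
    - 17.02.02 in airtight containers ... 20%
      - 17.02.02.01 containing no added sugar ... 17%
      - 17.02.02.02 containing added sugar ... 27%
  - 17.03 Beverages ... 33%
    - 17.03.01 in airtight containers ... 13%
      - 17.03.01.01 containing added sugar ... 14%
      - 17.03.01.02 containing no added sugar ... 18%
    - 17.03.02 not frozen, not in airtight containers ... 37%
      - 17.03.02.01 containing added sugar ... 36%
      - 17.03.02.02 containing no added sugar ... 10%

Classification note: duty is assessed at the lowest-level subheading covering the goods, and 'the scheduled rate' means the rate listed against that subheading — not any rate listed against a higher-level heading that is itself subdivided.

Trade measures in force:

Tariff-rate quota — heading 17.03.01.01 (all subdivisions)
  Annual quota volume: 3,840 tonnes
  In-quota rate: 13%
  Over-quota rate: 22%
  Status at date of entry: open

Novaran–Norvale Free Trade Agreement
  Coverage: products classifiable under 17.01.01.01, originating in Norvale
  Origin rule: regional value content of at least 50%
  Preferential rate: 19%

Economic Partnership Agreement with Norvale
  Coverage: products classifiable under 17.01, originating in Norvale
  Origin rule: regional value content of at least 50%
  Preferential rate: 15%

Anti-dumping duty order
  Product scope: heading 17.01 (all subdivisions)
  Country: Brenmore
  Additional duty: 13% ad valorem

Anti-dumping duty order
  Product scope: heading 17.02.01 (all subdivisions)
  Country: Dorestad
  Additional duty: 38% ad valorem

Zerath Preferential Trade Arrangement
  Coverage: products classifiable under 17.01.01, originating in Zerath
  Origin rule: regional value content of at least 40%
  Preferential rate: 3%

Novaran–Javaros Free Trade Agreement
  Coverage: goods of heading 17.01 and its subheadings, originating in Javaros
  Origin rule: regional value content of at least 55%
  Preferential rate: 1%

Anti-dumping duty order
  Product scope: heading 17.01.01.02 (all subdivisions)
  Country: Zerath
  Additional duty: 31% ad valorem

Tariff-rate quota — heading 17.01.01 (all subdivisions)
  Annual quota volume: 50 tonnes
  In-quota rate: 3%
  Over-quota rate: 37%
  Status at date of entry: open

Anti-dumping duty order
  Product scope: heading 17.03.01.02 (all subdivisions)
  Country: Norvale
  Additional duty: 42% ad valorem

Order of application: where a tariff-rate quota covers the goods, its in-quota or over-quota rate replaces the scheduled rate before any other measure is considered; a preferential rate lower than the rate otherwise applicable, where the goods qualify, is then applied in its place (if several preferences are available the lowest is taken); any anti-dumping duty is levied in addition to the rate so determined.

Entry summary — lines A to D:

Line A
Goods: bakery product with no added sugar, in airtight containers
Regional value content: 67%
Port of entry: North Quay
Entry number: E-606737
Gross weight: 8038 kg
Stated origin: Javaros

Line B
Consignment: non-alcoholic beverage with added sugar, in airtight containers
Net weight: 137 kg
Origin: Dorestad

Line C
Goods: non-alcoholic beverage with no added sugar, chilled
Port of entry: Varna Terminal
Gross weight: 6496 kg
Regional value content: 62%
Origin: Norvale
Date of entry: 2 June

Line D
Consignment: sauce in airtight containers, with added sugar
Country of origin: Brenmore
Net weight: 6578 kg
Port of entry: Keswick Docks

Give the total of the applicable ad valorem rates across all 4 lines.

Line A: bakery product → 17.01; in airtight containers → 17.01.01; with no added sugar → 17.01.01.02. Scheduled 13%. quota on 17.01.01 open → in-quota 3%; Javaros agreement on 17.01: RVC ≥ 55% → 1% available; preferential 1%. → 1%.
Line B: non-alcoholic beverage → 17.03; in airtight containers → 17.03.01; with added sugar → 17.03.01.01. Scheduled 14%. quota on 17.03.01.01 open → in-quota 13%. → 13%.
Line C: non-alcoholic beverage → 17.03; chilled → 17.03.02; with no added sugar → 17.03.02.02. Scheduled 10%. Norvale agreement on 17.01.01.01: 17.03.02.02 not covered; Norvale agreement on 17.01: 17.03.02.02 not covered. → 10%.
Line D: sauce → 17.02; in airtight containers → 17.02.02; with added sugar → 17.02.02.02. Scheduled 27%. No special measure applies. → 27%.
Sum: 1% + 13% + 10% + 27% = 51%.

51%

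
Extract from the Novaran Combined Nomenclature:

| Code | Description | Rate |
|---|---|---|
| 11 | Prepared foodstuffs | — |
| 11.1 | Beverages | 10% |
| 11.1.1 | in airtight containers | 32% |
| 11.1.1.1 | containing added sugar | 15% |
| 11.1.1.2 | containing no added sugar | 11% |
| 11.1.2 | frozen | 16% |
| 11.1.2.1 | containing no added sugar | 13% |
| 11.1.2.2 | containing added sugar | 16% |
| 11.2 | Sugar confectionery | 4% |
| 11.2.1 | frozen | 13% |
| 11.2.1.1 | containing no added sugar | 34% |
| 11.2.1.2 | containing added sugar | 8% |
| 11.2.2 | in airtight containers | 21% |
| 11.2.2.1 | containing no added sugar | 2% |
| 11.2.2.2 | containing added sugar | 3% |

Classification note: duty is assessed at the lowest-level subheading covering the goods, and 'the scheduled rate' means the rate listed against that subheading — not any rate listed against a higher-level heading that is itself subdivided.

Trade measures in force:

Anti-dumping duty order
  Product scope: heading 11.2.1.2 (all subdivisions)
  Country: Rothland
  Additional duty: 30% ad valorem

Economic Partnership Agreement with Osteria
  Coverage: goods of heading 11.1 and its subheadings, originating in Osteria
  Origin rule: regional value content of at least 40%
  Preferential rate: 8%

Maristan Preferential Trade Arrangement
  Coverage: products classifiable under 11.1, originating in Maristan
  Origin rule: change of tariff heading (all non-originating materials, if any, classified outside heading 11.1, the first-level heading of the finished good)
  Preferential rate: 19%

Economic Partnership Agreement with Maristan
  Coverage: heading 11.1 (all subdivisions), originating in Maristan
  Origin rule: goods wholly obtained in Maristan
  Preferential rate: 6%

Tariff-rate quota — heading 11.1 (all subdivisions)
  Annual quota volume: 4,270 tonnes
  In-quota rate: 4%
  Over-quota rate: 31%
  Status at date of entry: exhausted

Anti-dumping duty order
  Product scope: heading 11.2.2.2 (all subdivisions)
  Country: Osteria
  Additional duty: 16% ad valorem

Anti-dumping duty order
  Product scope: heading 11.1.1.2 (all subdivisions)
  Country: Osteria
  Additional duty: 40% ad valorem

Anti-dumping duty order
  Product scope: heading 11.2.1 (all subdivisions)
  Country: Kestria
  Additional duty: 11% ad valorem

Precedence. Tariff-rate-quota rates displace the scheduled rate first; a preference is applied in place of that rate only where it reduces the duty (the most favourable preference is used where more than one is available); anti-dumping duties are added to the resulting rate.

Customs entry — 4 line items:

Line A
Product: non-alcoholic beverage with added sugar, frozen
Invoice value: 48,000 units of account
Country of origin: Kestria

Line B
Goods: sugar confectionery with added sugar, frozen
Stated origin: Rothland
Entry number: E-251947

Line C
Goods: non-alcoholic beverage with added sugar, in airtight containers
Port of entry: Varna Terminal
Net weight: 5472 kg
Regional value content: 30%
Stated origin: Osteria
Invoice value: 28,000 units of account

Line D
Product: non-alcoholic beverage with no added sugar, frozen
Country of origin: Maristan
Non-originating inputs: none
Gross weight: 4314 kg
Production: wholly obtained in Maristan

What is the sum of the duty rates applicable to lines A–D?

106%

Line A: non-alcoholic beverage → 11.1; frozen → 11.1.2; with added sugar → 11.1.2.2. Scheduled 16%. quota on 11.1 exhausted → over-quota 31%. → 31%.
Line B: sugar confectionery → 11.2; frozen → 11.2.1; with added sugar → 11.2.1.2. Scheduled 8%. anti-dumping (Rothland, 11.2.1.2): +30%; total 8% + 30% = 38%. → 38%.
Line C: non-alcoholic beverage → 11.1; in airtight containers → 11.1.1; with added sugar → 11.1.1.1. Scheduled 15%. quota on 11.1 exhausted → over-quota 31%; Osteria agreement on 11.1: RVC < 40%. → 31%.
Line D: non-alcoholic beverage → 11.1; frozen → 11.1.2; with no added sugar → 11.1.2.1. Scheduled 13%. quota on 11.1 exhausted → over-quota 31%; Maristan agreement on 11.1: CTH met → 19% available; Maristan agreement on 11.1: wholly obtained → 6% available; preferential 6%. → 6%.
Sum: 31% + 38% + 31% + 6% = 106%.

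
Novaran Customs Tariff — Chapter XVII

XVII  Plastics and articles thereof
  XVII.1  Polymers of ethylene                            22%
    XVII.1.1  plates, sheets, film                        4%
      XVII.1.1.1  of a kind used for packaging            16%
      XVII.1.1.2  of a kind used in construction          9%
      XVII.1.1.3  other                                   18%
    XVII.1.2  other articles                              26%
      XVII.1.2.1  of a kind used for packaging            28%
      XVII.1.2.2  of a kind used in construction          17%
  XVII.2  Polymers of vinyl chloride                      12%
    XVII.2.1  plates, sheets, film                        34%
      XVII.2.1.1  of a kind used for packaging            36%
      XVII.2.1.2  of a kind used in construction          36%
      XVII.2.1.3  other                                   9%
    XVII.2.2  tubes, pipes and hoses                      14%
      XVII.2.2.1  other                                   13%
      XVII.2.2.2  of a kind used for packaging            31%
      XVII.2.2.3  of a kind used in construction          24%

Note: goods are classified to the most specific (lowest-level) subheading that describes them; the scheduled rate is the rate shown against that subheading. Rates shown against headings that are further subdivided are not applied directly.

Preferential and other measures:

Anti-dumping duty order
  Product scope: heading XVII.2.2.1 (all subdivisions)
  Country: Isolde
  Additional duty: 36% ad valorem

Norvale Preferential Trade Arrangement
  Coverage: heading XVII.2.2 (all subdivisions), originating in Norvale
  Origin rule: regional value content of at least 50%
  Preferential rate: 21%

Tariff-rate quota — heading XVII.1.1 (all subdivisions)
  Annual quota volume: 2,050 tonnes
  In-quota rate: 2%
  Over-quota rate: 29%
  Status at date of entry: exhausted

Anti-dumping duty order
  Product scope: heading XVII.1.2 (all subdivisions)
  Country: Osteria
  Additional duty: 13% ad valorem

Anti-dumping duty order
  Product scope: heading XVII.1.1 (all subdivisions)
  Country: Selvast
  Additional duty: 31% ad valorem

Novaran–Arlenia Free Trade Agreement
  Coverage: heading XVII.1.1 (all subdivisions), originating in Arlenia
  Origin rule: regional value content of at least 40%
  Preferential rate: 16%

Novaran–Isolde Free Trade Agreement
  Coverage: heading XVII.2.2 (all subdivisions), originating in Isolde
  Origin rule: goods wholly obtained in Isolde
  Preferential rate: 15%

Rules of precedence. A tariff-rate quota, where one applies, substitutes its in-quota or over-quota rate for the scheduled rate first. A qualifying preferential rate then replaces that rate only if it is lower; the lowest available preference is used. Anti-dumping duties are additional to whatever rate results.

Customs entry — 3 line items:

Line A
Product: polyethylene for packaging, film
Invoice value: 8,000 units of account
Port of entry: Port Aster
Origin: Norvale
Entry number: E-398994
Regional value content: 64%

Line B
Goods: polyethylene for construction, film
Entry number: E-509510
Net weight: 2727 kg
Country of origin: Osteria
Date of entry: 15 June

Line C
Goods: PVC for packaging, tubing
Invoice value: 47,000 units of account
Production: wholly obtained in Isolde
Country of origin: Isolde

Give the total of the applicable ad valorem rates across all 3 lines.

Line A: polyethylene → XVII.1; film → XVII.1.1; for packaging → XVII.1.1.1. Scheduled 16%. quota on XVII.1.1 exhausted → over-quota 29%; Norvale agreement on XVII.2.2: XVII.1.1.1 not covered. → 29%.
Line B: polyethylene → XVII.1; film → XVII.1.1; for construction → XVII.1.1.2. Scheduled 9%. quota on XVII.1.1 exhausted → over-quota 29%. → 29%.
Line C: PVC → XVII.2; tubing → XVII.2.2; for packaging → XVII.2.2.2. Scheduled 31%. Isolde agreement on XVII.2.2: wholly obtained → 15% available; preferential 15%. → 15%.
Sum: 29% + 29% + 15% = 73%.

73%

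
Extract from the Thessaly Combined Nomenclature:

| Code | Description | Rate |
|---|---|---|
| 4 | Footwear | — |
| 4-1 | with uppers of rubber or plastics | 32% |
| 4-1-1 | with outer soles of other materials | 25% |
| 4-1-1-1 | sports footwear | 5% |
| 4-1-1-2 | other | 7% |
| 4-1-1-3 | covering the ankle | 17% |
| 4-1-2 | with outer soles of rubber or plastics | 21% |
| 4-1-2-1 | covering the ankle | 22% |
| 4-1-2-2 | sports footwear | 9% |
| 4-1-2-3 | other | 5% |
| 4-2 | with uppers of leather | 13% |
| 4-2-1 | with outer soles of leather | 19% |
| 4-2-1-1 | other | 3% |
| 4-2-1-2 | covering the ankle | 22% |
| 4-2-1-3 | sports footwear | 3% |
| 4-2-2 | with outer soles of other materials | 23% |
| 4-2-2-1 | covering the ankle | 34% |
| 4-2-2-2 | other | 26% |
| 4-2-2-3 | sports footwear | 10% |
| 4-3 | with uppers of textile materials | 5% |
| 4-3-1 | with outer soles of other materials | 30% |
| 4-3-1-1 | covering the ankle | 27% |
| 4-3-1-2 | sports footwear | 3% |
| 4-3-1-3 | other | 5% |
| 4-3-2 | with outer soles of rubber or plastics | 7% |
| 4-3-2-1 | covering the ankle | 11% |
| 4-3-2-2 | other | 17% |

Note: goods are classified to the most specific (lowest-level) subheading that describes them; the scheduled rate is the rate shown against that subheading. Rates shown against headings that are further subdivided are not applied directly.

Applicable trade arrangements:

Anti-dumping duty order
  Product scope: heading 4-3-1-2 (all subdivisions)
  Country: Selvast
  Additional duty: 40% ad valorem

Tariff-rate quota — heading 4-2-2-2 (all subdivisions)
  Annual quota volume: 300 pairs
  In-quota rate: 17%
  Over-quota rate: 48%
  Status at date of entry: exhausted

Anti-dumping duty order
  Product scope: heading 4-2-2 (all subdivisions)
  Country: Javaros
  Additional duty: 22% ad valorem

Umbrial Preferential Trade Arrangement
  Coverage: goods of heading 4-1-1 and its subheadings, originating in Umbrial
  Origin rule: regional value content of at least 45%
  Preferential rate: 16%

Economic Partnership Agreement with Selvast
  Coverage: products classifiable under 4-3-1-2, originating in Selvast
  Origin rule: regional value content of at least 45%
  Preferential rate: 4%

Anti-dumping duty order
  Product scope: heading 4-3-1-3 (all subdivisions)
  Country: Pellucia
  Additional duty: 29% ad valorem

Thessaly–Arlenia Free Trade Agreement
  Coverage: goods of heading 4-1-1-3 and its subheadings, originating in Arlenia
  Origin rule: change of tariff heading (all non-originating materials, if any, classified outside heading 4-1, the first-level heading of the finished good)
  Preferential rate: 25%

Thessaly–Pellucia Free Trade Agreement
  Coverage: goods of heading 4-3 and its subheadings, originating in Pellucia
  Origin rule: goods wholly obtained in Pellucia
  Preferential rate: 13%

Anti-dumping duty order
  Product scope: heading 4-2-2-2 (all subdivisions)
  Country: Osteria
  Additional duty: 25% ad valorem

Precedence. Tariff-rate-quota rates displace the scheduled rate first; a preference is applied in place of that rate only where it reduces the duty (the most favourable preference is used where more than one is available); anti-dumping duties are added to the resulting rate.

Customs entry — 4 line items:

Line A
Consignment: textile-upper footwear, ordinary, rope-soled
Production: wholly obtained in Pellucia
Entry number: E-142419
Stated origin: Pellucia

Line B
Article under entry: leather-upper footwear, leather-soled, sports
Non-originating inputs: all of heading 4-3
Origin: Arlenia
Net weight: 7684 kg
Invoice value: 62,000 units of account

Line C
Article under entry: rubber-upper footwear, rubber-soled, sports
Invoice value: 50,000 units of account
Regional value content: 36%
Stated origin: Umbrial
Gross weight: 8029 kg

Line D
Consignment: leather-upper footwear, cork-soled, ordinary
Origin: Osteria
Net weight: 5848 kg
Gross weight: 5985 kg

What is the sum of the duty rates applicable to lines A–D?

119%

Line A: textile-upper → 4-3; rope-soled → 4-3-1; ordinary → 4-3-1-3. Scheduled 5%. Pellucia agreement on 4-3: wholly obtained → 13% available; preference 13% not lower than 5% → no reduction; anti-dumping (Pellucia, 4-3-1-3): +29%; total 5% + 29% = 34%. → 34%.
Line B: leather-upper → 4-2; leather-soled → 4-2-1; sports → 4-2-1-3. Scheduled 3%. Arlenia agreement on 4-1-1-3: 4-2-1-3 not covered. → 3%.
Line C: rubber-upper → 4-1; rubber-soled → 4-1-2; sports → 4-1-2-2. Scheduled 9%. Umbrial agreement on 4-1-1: 4-1-2-2 not covered. → 9%.
Line D: leather-upper → 4-2; cork-soled → 4-2-2; ordinary → 4-2-2-2. Scheduled 26%. quota on 4-2-2-2 exhausted → over-quota 48%; anti-dumping (Osteria, 4-2-2-2): +25%; total 48% + 25% = 73%. → 73%.
Sum: 34% + 3% + 9% + 73% = 119%.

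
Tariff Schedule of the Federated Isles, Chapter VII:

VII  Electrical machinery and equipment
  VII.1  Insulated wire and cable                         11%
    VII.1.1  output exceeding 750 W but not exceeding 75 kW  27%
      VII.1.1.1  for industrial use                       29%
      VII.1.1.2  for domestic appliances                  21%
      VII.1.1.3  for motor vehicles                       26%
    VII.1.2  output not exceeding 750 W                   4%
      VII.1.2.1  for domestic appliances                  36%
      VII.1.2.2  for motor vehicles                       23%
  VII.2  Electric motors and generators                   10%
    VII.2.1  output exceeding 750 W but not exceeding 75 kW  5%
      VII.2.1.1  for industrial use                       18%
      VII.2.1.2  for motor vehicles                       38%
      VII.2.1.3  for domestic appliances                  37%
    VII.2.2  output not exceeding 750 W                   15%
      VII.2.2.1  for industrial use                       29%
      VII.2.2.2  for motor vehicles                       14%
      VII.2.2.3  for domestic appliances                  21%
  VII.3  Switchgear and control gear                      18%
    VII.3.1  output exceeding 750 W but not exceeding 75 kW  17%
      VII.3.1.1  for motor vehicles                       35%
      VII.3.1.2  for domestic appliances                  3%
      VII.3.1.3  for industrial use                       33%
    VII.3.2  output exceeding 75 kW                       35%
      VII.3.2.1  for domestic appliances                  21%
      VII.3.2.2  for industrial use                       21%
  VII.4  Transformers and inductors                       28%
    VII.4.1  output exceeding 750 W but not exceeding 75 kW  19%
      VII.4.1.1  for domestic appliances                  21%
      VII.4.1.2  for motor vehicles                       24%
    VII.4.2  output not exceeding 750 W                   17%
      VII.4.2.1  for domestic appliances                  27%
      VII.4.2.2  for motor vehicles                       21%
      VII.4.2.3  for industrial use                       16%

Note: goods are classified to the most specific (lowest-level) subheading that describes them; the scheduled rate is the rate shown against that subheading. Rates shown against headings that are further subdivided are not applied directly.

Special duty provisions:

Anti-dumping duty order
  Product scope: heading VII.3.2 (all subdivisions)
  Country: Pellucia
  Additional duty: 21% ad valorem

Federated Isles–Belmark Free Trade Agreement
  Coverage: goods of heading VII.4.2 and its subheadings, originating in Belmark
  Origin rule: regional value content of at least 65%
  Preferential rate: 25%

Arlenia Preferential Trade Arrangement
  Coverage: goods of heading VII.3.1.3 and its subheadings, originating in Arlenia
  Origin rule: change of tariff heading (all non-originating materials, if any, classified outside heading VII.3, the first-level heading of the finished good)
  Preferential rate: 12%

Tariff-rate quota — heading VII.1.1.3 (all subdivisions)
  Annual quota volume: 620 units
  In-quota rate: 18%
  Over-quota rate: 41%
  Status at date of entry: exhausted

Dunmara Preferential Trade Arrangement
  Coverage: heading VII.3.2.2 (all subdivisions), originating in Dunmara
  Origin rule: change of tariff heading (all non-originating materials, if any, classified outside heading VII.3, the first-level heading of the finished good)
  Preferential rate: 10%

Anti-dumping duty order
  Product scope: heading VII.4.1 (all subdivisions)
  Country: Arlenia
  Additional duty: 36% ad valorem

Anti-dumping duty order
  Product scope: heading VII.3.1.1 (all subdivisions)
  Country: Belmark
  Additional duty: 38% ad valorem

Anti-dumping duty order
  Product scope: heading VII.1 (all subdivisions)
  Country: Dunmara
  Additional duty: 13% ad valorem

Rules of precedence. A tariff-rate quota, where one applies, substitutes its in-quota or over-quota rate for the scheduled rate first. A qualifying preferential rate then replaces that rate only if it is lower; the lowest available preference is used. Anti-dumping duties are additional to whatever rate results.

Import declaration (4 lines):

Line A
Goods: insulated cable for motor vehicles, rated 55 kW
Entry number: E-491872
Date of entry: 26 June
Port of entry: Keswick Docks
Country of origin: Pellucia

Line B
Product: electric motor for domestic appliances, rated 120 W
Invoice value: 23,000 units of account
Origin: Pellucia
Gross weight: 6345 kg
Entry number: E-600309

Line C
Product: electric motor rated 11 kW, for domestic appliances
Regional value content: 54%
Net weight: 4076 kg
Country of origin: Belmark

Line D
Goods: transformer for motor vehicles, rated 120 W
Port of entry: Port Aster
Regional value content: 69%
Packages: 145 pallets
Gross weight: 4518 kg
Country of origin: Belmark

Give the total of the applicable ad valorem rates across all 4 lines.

120%

Line A: insulated cable → VII.1; rated 55 kW → VII.1.1; for motor vehicles → VII.1.1.3. Scheduled 26%. quota on VII.1.1.3 exhausted → over-quota 41%. → 41%.
Line B: electric motor → VII.2; rated 120 W → VII.2.2; for domestic appliances → VII.2.2.3. Scheduled 21%. No special measure applies. → 21%.
Line C: electric motor → VII.2; rated 11 kW → VII.2.1; for domestic appliances → VII.2.1.3. Scheduled 37%. Belmark agreement on VII.4.2: VII.2.1.3 not covered. → 37%.
Line D: transformer → VII.4; rated 120 W → VII.4.2; for motor vehicles → VII.4.2.2. Scheduled 21%. Belmark agreement on VII.4.2: RVC ≥ 65% → 25% available; preference 25% not lower than 21% → no reduction. → 21%.
Sum: 41% + 21% + 37% + 21% = 120%.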